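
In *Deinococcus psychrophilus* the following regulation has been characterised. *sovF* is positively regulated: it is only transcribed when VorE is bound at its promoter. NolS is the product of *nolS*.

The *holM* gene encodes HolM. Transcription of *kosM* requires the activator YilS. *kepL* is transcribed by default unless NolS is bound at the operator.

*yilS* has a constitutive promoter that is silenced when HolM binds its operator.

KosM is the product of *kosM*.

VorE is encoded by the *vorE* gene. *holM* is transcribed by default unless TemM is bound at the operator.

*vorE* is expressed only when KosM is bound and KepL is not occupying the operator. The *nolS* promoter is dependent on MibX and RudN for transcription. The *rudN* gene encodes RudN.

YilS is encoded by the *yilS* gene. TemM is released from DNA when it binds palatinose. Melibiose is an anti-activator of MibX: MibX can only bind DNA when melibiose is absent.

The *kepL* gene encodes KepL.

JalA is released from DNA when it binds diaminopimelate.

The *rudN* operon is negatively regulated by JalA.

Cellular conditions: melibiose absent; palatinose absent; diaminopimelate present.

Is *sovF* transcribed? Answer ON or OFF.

Palatinose is absent, so TemM is active.
With repressor TemM bound, *holM* is not transcribed.
So HolM is not produced.
With no repressor bound, *yilS* is transcribed.
So YilS is produced and active.
No repressor is bound and YilS is active, so *kosM* is transcribed.
So KosM is produced and active.
Melibiose is absent, so MibX is active.
Diaminopimelate is present, so JalA is inactive.
With no repressor bound, *rudN* is transcribed.
So RudN is produced and active.
No repressor is bound and MibX and RudN are active, so *nolS* is transcribed.
So NolS is produced and active.
With repressor NolS bound, *kepL* is not transcribed.
So KepL is not produced.
No repressor is bound and KosM is active, so *vorE* is transcribed.
So VorE is produced and active.
No repressor is bound and VorE is active, so *sovF* is transcribed.

ON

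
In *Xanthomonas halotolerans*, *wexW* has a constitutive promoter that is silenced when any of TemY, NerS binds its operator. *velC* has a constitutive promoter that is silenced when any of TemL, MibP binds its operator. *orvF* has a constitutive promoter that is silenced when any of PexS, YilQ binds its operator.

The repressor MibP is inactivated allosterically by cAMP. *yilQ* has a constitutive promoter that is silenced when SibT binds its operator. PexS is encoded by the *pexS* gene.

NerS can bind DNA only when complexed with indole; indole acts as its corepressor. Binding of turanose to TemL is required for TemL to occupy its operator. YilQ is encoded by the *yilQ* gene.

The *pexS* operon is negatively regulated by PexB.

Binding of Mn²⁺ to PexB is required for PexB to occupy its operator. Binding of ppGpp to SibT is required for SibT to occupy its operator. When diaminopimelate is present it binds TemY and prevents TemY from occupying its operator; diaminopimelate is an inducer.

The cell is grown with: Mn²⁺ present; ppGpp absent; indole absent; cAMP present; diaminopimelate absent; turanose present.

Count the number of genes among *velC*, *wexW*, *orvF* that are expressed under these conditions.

0

Turanose is present, so TemL is active.
cAMP is present, so MibP is inactive.
With repressor TemL bound, *velC* is not transcribed.
→ *velC* is OFF.
Diaminopimelate is absent, so TemY is active.
Indole is absent, so NerS is inactive.
With repressor TemY bound, *wexW* is not transcribed.
→ *wexW* is OFF.
Mn²⁺ is present, so PexB is active.
With repressor PexB bound, *pexS* is not transcribed.
So PexS is not produced.
ppGpp is absent, so SibT is inactive.
With no repressor bound, *yilQ* is transcribed.
So YilQ is produced and active.
With repressor YilQ bound, *orvF* is not transcribed.
→ *orvF* is OFF.
0 of the 3 genes are transcribed.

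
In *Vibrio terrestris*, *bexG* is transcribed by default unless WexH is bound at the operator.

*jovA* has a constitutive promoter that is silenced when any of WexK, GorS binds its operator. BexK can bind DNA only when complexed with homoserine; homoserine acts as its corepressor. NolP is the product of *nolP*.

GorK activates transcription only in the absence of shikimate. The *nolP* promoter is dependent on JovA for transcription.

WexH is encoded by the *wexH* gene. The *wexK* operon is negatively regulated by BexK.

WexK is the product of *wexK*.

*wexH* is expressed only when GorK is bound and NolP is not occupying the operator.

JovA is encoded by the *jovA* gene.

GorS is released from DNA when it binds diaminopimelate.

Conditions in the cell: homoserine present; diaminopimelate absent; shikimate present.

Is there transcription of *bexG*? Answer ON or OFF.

ON

Homoserine is present, so BexK is active.
With repressor BexK bound, *wexK* is not transcribed.
So WexK is not produced.
Diaminopimelate is absent, so GorS is active.
With repressor GorS bound, *jovA* is not transcribed.
So JovA is not produced.
Required activator JovA is absent, so *nolP* is not transcribed.
So NolP is not produced.
Shikimate is present, so GorK is inactive.
Required activator GorK is absent, so *wexH* is not transcribed.
So WexH is not produced.
With no repressor bound, *bexG* is transcribed.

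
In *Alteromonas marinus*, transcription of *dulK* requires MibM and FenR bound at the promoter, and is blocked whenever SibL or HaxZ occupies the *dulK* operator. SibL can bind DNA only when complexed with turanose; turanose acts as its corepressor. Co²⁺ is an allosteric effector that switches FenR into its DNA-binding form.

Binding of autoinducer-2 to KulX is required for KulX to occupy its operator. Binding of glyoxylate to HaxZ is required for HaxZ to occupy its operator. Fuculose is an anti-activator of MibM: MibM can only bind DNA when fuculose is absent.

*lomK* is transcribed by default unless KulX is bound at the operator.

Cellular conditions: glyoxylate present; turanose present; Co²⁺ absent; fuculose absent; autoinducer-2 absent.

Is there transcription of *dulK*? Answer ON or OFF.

Fuculose is absent, so MibM is active.
Turanose is present, so SibL is active.
Glyoxylate is present, so HaxZ is active.
Co²⁺ is absent, so FenR is inactive.
With repressor SibL bound, *dulK* is not transcribed.

OFF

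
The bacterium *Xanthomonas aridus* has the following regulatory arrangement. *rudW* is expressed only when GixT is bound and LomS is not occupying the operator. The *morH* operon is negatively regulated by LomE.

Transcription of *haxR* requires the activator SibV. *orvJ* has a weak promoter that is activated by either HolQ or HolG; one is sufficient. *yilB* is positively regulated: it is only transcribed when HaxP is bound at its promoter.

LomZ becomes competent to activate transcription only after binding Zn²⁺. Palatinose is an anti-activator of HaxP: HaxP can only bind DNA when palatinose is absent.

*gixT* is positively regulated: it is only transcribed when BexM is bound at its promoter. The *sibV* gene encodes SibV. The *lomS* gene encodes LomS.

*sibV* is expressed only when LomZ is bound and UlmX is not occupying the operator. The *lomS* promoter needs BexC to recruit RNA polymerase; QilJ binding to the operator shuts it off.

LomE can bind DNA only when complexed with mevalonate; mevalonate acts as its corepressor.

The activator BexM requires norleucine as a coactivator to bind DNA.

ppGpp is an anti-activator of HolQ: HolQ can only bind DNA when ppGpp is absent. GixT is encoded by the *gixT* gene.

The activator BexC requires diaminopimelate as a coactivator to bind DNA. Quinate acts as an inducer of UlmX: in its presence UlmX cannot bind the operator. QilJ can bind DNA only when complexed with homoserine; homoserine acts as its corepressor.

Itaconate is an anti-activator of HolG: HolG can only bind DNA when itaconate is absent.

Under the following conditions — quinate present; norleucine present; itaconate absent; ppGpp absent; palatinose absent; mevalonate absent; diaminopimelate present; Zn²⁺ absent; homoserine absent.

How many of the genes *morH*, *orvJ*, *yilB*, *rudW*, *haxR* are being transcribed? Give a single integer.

3

Mevalonate is absent, so LomE is inactive.
With no repressor bound, *morH* is transcribed.
→ *morH* is ON.
ppGpp is absent, so HolQ is active.
Itaconate is absent, so HolG is active.
Activator HolQ is present, so *orvJ* is transcribed.
→ *orvJ* is ON.
Palatinose is absent, so HaxP is active.
No repressor is bound and HaxP is active, so *yilB* is transcribed.
→ *yilB* is ON.
Homoserine is absent, so QilJ is inactive.
Diaminopimelate is present, so BexC is active.
No repressor is bound and BexC is active, so *lomS* is transcribed.
So LomS is produced and active.
Norleucine is present, so BexM is active.
No repressor is bound and BexM is active, so *gixT* is transcribed.
So GixT is produced and active.
With repressor LomS bound, *rudW* is not transcribed.
→ *rudW* is OFF.
Zn²⁺ is absent, so LomZ is inactive.
Quinate is present, so UlmX is inactive.
Required activator LomZ is absent, so *sibV* is not transcribed.
So SibV is not produced.
Required activator SibV is absent, so *haxR* is not transcribed.
→ *haxR* is OFF.
3 of the 5 genes are transcribed.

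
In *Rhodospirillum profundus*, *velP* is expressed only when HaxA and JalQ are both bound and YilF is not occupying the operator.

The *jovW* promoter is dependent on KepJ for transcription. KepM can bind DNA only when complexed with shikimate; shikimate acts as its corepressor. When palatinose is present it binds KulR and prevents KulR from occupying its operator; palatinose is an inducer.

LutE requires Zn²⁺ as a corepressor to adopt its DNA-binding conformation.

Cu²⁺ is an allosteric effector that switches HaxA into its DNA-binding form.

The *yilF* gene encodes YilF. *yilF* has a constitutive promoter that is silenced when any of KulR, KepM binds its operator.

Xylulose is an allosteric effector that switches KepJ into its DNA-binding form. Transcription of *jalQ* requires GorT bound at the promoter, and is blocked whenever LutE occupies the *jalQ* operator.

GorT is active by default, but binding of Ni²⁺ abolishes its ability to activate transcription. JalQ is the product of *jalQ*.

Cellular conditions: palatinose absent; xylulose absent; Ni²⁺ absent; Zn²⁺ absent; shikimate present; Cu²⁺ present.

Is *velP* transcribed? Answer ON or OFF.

ON

Palatinose is absent, so KulR is active.
Shikimate is present, so KepM is active.
With repressor KulR bound, *yilF* is not transcribed.
So YilF is not produced.
Cu²⁺ is present, so HaxA is active.
Ni²⁺ is absent, so GorT is active.
Zn²⁺ is absent, so LutE is inactive.
No repressor is bound and GorT is active, so *jalQ* is transcribed.
So JalQ is produced and active.
No repressor is bound and HaxA and JalQ are active, so *velP* is transcribed.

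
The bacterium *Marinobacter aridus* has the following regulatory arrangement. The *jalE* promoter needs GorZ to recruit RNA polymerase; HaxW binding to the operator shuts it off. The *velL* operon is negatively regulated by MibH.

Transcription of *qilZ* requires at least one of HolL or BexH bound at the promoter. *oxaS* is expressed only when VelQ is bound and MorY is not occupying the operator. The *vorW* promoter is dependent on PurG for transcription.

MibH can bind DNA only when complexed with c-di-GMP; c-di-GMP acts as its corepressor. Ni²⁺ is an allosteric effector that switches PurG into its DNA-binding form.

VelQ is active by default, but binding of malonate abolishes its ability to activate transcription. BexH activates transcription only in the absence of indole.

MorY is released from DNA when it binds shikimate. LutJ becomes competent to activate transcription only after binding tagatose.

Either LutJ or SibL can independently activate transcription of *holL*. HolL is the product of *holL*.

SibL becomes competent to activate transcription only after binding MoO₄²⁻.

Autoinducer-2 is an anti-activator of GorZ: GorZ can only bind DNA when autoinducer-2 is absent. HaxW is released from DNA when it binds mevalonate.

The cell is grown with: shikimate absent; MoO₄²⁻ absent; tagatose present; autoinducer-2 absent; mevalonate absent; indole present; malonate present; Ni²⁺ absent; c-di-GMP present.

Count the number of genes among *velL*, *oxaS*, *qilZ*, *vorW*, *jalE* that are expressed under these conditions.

1

c-di-GMP is present, so MibH is active.
With repressor MibH bound, *velL* is not transcribed.
→ *velL* is OFF.
Shikimate is absent, so MorY is active.
Malonate is present, so VelQ is inactive.
With repressor MorY bound, *oxaS* is not transcribed.
→ *oxaS* is OFF.
Tagatose is present, so LutJ is active.
MoO₄²⁻ is absent, so SibL is inactive.
Activator LutJ is present, so *holL* is transcribed.
So HolL is produced and active.
Indole is present, so BexH is inactive.
Activator HolL is present, so *qilZ* is transcribed.
→ *qilZ* is ON.
Ni²⁺ is absent, so PurG is inactive.
Required activator PurG is absent, so *vorW* is not transcribed.
→ *vorW* is OFF.
Autoinducer-2 is absent, so GorZ is active.
Mevalonate is absent, so HaxW is active.
With repressor HaxW bound, *jalE* is not transcribed.
→ *jalE* is OFF.
1 of the 5 genes is transcribed.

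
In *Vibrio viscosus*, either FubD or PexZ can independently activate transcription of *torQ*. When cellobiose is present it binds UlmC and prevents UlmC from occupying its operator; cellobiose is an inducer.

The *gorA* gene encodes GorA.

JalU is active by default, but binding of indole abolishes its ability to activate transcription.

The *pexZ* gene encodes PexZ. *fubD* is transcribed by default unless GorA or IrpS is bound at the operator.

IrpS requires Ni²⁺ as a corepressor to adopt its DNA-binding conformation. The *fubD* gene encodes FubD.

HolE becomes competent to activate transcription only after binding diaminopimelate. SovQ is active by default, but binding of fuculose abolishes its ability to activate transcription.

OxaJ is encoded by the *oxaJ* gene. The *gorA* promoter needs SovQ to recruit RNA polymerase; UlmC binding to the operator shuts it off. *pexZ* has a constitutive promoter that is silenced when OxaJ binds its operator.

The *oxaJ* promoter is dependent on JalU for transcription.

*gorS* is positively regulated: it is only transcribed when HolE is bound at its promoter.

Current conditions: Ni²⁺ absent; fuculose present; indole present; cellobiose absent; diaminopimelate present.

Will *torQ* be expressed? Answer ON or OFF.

ON

Fuculose is present, so SovQ is inactive.
Cellobiose is absent, so UlmC is active.
With repressor UlmC bound, *gorA* is not transcribed.
So GorA is not produced.
Ni²⁺ is absent, so IrpS is inactive.
With no repressor bound, *fubD* is transcribed.
So FubD is produced and active.
Indole is present, so JalU is inactive.
Required activator JalU is absent, so *oxaJ* is not transcribed.
So OxaJ is not produced.
With no repressor bound, *pexZ* is transcribed.
So PexZ is produced and active.
Activator FubD is present, so *torQ* is transcribed.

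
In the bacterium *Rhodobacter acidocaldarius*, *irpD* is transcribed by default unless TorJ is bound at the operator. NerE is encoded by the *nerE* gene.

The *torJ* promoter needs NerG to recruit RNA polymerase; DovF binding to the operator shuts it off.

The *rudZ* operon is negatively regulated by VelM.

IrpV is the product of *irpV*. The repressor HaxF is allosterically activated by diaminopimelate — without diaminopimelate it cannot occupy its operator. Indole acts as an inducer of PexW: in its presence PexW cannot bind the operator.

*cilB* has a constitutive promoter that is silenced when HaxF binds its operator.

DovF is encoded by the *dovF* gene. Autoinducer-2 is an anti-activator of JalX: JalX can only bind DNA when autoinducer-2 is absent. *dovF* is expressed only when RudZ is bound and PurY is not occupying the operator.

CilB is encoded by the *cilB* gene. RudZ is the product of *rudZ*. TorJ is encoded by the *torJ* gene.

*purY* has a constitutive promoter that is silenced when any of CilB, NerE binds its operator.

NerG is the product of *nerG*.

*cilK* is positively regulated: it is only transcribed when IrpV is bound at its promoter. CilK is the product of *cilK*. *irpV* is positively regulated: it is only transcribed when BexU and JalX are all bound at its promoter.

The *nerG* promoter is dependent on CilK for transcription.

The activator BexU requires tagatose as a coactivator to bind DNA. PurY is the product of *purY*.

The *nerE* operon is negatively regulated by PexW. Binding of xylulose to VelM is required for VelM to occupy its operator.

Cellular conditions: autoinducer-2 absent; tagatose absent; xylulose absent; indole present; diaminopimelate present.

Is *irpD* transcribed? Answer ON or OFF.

Tagatose is absent, so BexU is inactive.
Autoinducer-2 is absent, so JalX is active.
Required activator BexU is absent, so *irpV* is not transcribed.
So IrpV is not produced.
Required activator IrpV is absent, so *cilK* is not transcribed.
So CilK is not produced.
Required activator CilK is absent, so *nerG* is not transcribed.
So NerG is not produced.
Xylulose is absent, so VelM is inactive.
With no repressor bound, *rudZ* is transcribed.
So RudZ is produced and active.
Diaminopimelate is present, so HaxF is active.
With repressor HaxF bound, *cilB* is not transcribed.
So CilB is not produced.
Indole is present, so PexW is inactive.
With no repressor bound, *nerE* is transcribed.
So NerE is produced and active.
With repressor NerE bound, *purY* is not transcribed.
So PurY is not produced.
No repressor is bound and RudZ is active, so *dovF* is transcribed.
So DovF is produced and active.
With repressor DovF bound, *torJ* is not transcribed.
So TorJ is not produced.
With no repressor bound, *irpD* is transcribed.

ON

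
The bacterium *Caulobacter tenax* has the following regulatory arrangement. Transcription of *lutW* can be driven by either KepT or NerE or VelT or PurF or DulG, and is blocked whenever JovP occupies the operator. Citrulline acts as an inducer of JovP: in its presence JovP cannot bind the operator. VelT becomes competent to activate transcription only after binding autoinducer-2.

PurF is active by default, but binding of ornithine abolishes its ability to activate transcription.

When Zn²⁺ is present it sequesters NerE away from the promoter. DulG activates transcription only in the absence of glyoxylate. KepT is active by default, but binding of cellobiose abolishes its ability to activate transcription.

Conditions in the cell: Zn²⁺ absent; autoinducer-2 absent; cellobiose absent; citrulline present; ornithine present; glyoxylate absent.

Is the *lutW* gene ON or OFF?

Cellobiose is absent, so KepT is active.
Zn²⁺ is absent, so NerE is active.
Citrulline is present, so JovP is inactive.
Autoinducer-2 is absent, so VelT is inactive.
Ornithine is present, so PurF is inactive.
Glyoxylate is absent, so DulG is active.
Activator KepT is present, so *lutW* is transcribed.

ON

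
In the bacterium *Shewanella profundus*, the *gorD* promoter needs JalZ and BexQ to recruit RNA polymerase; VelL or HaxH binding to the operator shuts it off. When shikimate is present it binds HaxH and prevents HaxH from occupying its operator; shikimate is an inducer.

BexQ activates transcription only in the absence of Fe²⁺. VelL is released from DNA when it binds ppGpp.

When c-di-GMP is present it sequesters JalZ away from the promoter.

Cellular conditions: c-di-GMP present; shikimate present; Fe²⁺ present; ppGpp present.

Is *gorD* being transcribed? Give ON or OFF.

OFF

ppGpp is present, so VelL is inactive.
c-di-GMP is present, so JalZ is inactive.
Fe²⁺ is present, so BexQ is inactive.
Shikimate is present, so HaxH is inactive.
Required activator JalZ is absent, so *gorD* is not transcribed.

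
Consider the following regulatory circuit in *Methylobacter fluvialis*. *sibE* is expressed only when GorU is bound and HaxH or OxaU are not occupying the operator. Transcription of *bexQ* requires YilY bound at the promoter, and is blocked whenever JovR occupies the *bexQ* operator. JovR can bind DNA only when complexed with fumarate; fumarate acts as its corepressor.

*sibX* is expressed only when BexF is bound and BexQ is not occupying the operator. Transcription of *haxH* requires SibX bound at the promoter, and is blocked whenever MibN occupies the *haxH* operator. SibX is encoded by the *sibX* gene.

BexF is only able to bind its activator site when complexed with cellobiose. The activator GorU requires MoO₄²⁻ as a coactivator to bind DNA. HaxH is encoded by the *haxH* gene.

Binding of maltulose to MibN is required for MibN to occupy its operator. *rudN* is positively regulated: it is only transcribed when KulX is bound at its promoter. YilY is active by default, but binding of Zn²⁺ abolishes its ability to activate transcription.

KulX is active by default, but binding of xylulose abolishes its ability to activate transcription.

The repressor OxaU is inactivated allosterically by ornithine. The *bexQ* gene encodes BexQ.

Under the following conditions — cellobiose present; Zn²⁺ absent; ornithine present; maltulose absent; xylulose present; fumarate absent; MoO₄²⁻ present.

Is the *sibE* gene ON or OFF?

Zn²⁺ is absent, so YilY is active.
Fumarate is absent, so JovR is inactive.
No repressor is bound and YilY is active, so *bexQ* is transcribed.
So BexQ is produced and active.
Cellobiose is present, so BexF is active.
With repressor BexQ bound, *sibX* is not transcribed.
So SibX is not produced.
Maltulose is absent, so MibN is inactive.
Required activator SibX is absent, so *haxH* is not transcribed.
So HaxH is not produced.
Ornithine is present, so OxaU is inactive.
MoO₄²⁻ is present, so GorU is active.
No repressor is bound and GorU is active, so *sibE* is transcribed.

ON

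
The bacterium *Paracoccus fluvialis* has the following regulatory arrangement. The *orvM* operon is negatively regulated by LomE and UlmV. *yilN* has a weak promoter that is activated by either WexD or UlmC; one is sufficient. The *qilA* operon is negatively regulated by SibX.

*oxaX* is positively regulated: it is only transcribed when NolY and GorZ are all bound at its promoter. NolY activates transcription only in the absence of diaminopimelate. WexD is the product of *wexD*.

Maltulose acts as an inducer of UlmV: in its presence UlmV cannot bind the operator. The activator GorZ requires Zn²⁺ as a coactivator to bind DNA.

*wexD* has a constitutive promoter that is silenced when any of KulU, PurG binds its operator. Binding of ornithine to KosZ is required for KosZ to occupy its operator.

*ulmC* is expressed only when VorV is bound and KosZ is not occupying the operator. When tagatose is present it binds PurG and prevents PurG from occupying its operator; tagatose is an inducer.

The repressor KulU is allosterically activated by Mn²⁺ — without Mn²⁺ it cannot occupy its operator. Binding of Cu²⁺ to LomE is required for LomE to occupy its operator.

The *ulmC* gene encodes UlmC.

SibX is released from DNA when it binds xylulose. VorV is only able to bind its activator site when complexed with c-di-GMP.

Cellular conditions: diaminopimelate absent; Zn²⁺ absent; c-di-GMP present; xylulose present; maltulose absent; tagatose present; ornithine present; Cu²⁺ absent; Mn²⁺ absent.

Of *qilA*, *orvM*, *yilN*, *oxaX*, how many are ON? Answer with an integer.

2

Xylulose is present, so SibX is inactive.
With no repressor bound, *qilA* is transcribed.
→ *qilA* is ON.
Cu²⁺ is absent, so LomE is inactive.
Maltulose is absent, so UlmV is active.
With repressor UlmV bound, *orvM* is not transcribed.
→ *orvM* is OFF.
Mn²⁺ is absent, so KulU is inactive.
Tagatose is present, so PurG is inactive.
With no repressor bound, *wexD* is transcribed.
So WexD is produced and active.
c-di-GMP is present, so VorV is active.
Ornithine is present, so KosZ is active.
With repressor KosZ bound, *ulmC* is not transcribed.
So UlmC is not produced.
Activator WexD is present, so *yilN* is transcribed.
→ *yilN* is ON.
Diaminopimelate is absent, so NolY is active.
Zn²⁺ is absent, so GorZ is inactive.
Required activator GorZ is absent, so *oxaX* is not transcribed.
→ *oxaX* is OFF.
2 of the 4 genes are transcribed.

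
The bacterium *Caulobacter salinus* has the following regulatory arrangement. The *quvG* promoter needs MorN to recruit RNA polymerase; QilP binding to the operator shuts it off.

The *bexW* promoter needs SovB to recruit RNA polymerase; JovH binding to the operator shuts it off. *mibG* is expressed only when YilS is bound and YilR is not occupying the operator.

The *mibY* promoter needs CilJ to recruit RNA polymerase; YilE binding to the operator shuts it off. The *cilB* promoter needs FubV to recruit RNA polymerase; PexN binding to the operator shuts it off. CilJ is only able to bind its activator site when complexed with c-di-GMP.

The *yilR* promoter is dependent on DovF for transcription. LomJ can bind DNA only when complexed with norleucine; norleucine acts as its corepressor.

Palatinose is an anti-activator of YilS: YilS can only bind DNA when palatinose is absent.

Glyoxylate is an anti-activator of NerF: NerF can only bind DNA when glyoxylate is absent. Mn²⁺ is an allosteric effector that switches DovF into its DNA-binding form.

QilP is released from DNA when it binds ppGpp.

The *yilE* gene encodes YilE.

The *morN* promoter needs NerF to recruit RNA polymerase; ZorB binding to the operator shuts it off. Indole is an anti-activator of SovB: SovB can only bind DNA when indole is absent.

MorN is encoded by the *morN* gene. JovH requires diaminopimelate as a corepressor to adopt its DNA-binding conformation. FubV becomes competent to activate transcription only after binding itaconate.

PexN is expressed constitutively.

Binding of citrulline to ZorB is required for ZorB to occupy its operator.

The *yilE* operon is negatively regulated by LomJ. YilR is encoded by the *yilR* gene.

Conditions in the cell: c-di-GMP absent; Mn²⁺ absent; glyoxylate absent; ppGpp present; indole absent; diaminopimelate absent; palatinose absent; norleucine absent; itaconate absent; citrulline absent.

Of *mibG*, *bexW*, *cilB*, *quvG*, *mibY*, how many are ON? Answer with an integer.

Mn²⁺ is absent, so DovF is inactive.
Required activator DovF is absent, so *yilR* is not transcribed.
So YilR is not produced.
Palatinose is absent, so YilS is active.
No repressor is bound and YilS is active, so *mibG* is transcribed.
→ *mibG* is ON.
Indole is absent, so SovB is active.
Diaminopimelate is absent, so JovH is inactive.
No repressor is bound and SovB is active, so *bexW* is transcribed.
→ *bexW* is ON.
PexN is produced constitutively and is active.
Itaconate is absent, so FubV is inactive.
With repressor PexN bound, *cilB* is not transcribed.
→ *cilB* is OFF.
ppGpp is present, so QilP is inactive.
Citrulline is absent, so ZorB is inactive.
Glyoxylate is absent, so NerF is active.
No repressor is bound and NerF is active, so *morN* is transcribed.
So MorN is produced and active.
No repressor is bound and MorN is active, so *quvG* is transcribed.
→ *quvG* is ON.
c-di-GMP is absent, so CilJ is inactive.
Norleucine is absent, so LomJ is inactive.
With no repressor bound, *yilE* is transcribed.
So YilE is produced and active.
With repressor YilE bound, *mibY* is not transcribed.
→ *mibY* is OFF.
3 of the 5 genes are transcribed.

3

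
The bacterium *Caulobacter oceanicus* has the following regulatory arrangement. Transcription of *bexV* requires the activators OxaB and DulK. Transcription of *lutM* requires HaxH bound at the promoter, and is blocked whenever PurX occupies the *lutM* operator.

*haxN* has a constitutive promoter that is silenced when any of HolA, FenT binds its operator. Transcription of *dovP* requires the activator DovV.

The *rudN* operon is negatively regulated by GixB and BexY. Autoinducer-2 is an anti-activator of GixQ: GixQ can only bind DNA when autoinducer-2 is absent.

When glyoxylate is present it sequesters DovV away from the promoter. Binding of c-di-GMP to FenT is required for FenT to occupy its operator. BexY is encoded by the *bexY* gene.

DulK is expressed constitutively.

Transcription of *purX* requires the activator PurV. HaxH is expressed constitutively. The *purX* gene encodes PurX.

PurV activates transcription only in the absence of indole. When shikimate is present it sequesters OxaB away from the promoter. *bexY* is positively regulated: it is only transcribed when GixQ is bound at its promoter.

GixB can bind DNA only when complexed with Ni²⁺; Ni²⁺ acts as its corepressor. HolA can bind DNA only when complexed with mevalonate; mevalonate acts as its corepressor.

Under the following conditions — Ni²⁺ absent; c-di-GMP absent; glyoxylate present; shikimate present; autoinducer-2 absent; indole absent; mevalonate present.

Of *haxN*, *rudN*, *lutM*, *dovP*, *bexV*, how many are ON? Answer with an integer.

Mevalonate is present, so HolA is active.
c-di-GMP is absent, so FenT is inactive.
With repressor HolA bound, *haxN* is not transcribed.
→ *haxN* is OFF.
Ni²⁺ is absent, so GixB is inactive.
Autoinducer-2 is absent, so GixQ is active.
No repressor is bound and GixQ is active, so *bexY* is transcribed.
So BexY is produced and active.
With repressor BexY bound, *rudN* is not transcribed.
→ *rudN* is OFF.
HaxH is produced constitutively and is active.
Indole is absent, so PurV is active.
No repressor is bound and PurV is active, so *purX* is transcribed.
So PurX is produced and active.
With repressor PurX bound, *lutM* is not transcribed.
→ *lutM* is OFF.
Glyoxylate is present, so DovV is inactive.
Required activator DovV is absent, so *dovP* is not transcribed.
→ *dovP* is OFF.
Shikimate is present, so OxaB is inactive.
DulK is produced constitutively and is active.
Required activator OxaB is absent, so *bexV* is not transcribed.
→ *bexV* is OFF.
0 of the 5 genes are transcribed.

0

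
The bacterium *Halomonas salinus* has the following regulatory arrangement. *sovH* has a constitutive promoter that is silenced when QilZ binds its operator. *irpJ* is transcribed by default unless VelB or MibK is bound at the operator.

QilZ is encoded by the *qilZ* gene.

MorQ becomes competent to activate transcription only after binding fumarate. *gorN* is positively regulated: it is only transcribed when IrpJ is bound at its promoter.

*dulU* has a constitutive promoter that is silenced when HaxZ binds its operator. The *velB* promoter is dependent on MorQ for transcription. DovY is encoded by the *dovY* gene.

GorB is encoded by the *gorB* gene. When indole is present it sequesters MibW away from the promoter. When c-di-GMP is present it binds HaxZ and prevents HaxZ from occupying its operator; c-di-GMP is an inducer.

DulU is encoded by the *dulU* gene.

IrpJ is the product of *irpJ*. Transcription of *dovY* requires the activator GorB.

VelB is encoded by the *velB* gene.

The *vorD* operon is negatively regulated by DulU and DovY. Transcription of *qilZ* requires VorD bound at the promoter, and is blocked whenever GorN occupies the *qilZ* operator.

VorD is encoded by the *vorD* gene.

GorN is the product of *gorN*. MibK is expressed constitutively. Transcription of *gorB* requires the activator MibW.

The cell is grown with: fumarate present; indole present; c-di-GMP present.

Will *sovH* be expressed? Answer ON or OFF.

Fumarate is present, so MorQ is active.
No repressor is bound and MorQ is active, so *velB* is transcribed.
So VelB is produced and active.
MibK is produced constitutively and is active.
With repressor VelB bound, *irpJ* is not transcribed.
So IrpJ is not produced.
Required activator IrpJ is absent, so *gorN* is not transcribed.
So GorN is not produced.
c-di-GMP is present, so HaxZ is inactive.
With no repressor bound, *dulU* is transcribed.
So DulU is produced and active.
Indole is present, so MibW is inactive.
Required activator MibW is absent, so *gorB* is not transcribed.
So GorB is not produced.
Required activator GorB is absent, so *dovY* is not transcribed.
So DovY is not produced.
With repressor DulU bound, *vorD* is not transcribed.
So VorD is not produced.
Required activator VorD is absent, so *qilZ* is not transcribed.
So QilZ is not produced.
With no repressor bound, *sovH* is transcribed.

ON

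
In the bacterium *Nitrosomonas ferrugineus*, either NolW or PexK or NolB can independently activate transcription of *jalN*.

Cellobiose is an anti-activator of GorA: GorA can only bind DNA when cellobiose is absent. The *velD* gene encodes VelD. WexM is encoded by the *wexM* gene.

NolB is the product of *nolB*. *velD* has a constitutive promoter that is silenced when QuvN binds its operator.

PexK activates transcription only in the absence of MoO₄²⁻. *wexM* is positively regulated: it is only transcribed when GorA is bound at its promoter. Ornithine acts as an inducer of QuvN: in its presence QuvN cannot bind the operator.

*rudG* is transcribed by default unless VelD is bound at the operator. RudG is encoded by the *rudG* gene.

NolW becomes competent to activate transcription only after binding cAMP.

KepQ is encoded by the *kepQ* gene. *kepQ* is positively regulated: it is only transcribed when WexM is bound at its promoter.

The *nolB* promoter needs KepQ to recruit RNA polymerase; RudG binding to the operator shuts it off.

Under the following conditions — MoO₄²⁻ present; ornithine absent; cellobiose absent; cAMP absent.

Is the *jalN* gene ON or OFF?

OFF

cAMP is absent, so NolW is inactive.
MoO₄²⁻ is present, so PexK is inactive.
Cellobiose is absent, so GorA is active.
No repressor is bound and GorA is active, so *wexM* is transcribed.
So WexM is produced and active.
No repressor is bound and WexM is active, so *kepQ* is transcribed.
So KepQ is produced and active.
Ornithine is absent, so QuvN is active.
With repressor QuvN bound, *velD* is not transcribed.
So VelD is not produced.
With no repressor bound, *rudG* is transcribed.
So RudG is produced and active.
With repressor RudG bound, *nolB* is not transcribed.
So NolB is not produced.
No activator is available at the *jalN* promoter, so *jalN* is not transcribed.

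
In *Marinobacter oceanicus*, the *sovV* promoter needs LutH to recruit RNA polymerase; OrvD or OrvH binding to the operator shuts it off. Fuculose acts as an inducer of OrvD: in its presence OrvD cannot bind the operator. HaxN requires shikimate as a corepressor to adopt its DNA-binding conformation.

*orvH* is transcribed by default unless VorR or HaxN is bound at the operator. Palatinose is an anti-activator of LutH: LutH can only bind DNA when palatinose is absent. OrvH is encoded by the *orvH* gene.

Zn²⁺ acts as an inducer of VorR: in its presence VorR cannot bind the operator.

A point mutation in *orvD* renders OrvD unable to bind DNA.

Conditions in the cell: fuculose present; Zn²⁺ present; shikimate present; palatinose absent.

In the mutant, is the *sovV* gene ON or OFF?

Palatinose is absent, so LutH is active.
OrvD is non-functional in this strain, so it has no effect.
Zn²⁺ is present, so VorR is inactive.
Shikimate is present, so HaxN is active.
With repressor HaxN bound, *orvH* is not transcribed.
So OrvH is not produced.
No repressor is bound and LutH is active, so *sovV* is transcribed.

ON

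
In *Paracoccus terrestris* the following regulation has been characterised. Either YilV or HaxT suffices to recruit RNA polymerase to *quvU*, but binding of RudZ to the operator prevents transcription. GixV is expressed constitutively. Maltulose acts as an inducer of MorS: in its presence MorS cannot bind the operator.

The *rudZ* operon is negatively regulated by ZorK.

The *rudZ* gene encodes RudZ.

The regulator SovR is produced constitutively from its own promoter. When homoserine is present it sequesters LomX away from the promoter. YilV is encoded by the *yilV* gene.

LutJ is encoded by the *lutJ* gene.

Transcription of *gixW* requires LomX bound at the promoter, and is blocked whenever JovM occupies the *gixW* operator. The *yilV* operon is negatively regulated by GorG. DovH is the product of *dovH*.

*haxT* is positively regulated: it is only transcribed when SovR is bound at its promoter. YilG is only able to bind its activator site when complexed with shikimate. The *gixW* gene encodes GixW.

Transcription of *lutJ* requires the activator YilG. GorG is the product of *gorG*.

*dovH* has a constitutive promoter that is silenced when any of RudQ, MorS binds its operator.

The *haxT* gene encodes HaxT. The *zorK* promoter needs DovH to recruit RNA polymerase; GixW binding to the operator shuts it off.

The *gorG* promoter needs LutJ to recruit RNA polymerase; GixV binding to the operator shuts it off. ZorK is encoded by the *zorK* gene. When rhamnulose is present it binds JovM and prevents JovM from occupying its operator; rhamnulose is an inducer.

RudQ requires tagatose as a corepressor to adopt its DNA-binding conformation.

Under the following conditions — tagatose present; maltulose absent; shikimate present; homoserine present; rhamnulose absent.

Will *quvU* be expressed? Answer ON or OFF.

GixV is produced constitutively and is active.
Shikimate is present, so YilG is active.
No repressor is bound and YilG is active, so *lutJ* is transcribed.
So LutJ is produced and active.
With repressor GixV bound, *gorG* is not transcribed.
So GorG is not produced.
With no repressor bound, *yilV* is transcribed.
So YilV is produced and active.
SovR is produced constitutively and is active.
No repressor is bound and SovR is active, so *haxT* is transcribed.
So HaxT is produced and active.
Tagatose is present, so RudQ is active.
Maltulose is absent, so MorS is active.
With repressor RudQ bound, *dovH* is not transcribed.
So DovH is not produced.
Rhamnulose is absent, so JovM is active.
Homoserine is present, so LomX is inactive.
With repressor JovM bound, *gixW* is not transcribed.
So GixW is not produced.
Required activator DovH is absent, so *zorK* is not transcribed.
So ZorK is not produced.
With no repressor bound, *rudZ* is transcribed.
So RudZ is produced and active.
With repressor RudZ bound, *quvU* is not transcribed.

OFF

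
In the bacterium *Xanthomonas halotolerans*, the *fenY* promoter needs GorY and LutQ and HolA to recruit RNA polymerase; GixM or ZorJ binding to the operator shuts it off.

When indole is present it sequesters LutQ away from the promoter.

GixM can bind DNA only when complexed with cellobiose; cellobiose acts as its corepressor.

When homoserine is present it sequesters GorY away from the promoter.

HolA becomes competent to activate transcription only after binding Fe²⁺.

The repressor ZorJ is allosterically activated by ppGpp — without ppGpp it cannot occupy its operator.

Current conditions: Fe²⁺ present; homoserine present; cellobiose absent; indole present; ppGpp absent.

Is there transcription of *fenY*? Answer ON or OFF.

OFF

Homoserine is present, so GorY is inactive.
Cellobiose is absent, so GixM is inactive.
ppGpp is absent, so ZorJ is inactive.
Indole is present, so LutQ is inactive.
Fe²⁺ is present, so HolA is active.
Required activator GorY is absent, so *fenY* is not transcribed.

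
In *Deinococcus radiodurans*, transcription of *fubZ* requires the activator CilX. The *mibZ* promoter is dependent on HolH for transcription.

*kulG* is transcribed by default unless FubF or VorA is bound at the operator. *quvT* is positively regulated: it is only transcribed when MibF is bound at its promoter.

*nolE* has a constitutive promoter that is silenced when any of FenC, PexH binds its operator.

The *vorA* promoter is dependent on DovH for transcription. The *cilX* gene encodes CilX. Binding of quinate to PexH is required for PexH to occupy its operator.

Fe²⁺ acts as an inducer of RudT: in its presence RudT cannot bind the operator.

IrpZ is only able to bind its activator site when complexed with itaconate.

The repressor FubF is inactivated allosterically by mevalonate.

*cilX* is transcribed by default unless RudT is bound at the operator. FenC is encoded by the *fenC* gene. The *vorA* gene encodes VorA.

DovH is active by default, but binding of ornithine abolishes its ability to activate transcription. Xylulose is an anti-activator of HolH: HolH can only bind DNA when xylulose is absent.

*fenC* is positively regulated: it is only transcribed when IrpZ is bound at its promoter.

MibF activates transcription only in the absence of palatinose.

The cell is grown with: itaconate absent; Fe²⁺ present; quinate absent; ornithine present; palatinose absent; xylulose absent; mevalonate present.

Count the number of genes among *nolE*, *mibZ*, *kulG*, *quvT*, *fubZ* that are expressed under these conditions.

5

Itaconate is absent, so IrpZ is inactive.
Required activator IrpZ is absent, so *fenC* is not transcribed.
So FenC is not produced.
Quinate is absent, so PexH is inactive.
With no repressor bound, *nolE* is transcribed.
→ *nolE* is ON.
Xylulose is absent, so HolH is active.
No repressor is bound and HolH is active, so *mibZ* is transcribed.
→ *mibZ* is ON.
Mevalonate is present, so FubF is inactive.
Ornithine is present, so DovH is inactive.
Required activator DovH is absent, so *vorA* is not transcribed.
So VorA is not produced.
With no repressor bound, *kulG* is transcribed.
→ *kulG* is ON.
Palatinose is absent, so MibF is active.
No repressor is bound and MibF is active, so *quvT* is transcribed.
→ *quvT* is ON.
Fe²⁺ is present, so RudT is inactive.
With no repressor bound, *cilX* is transcribed.
So CilX is produced and active.
No repressor is bound and CilX is active, so *fubZ* is transcribed.
→ *fubZ* is ON.
5 of the 5 genes are transcribed.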